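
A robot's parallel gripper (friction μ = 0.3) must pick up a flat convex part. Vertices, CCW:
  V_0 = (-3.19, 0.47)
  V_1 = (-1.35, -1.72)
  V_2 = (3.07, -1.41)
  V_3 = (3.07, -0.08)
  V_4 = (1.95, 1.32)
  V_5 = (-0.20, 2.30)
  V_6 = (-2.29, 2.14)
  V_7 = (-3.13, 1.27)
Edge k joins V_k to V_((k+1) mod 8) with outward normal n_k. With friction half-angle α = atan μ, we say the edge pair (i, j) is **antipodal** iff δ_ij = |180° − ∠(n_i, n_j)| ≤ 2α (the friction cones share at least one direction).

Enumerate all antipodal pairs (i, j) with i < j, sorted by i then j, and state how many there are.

α = atan 0.3 = 16.70°;  2α = 33.40°
n_0 = (-0.7656, -0.6433)
n_1 = (+0.0700, -0.9975)
n_2 = (+1.0000, -0.0000)
n_3 = (+0.7809, +0.6247)
n_4 = (+0.4148, +0.9099)
n_5 = (-0.0763, +0.9971)
n_6 = (-0.7194, +0.6946)
n_7 = (-0.9972, +0.0748)
  (0,1): δ = 126.02°  ·
  (0,2): δ = 40.04°  ·
  (0,3): δ = 1.38°  ✓
  (0,4): δ = 25.46°  ✓
  (0,5): δ = 54.34°  ·
  (0,6): δ = 95.97°  ·
  (0,7): δ = 135.67°  ·
  (1,2): δ = 94.01°  ·
  (1,3): δ = 55.35°  ·
  (1,4): δ = 28.52°  ✓
  (1,5): δ = 0.37°  ✓
  (1,6): δ = 41.99°  ·
  (1,7): δ = 81.70°  ·
  (2,3): δ = 141.34°  ·
  (2,4): δ = 114.50°  ·
  (2,5): δ = 85.62°  ·
  (2,6): δ = 43.99°  ·
  (2,7): δ = 4.29°  ✓
  (3,4): δ = 153.16°  ·
  (3,5): δ = 124.28°  ·
  (3,6): δ = 82.65°  ·
  (3,7): δ = 42.95°  ·
  (4,5): δ = 151.12°  ·
  (4,6): δ = 109.49°  ·
  (4,7): δ = 69.78°  ·
  (5,6): δ = 138.37°  ·
  (5,7): δ = 98.67°  ·
  (6,7): δ = 140.29°  ·
antipodal pairs: 5

count = 5; pairs: (0,3), (0,4), (1,4), (1,5), (2,7)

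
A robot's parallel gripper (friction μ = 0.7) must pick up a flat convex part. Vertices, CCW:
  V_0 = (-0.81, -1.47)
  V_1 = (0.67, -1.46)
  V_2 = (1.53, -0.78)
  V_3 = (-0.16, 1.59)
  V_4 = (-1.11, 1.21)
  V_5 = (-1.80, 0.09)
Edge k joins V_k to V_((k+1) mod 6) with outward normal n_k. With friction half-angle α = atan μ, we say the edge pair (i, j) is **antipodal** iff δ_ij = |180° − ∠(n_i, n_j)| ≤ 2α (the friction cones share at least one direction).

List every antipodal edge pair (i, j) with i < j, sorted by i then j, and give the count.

count = 7; pairs: (0,2), (0,3), (0,4), (1,3), (1,4), (2,4), (2,5)

α = atan 0.7 = 34.99°;  2α = 69.98°
n_0 = (+0.0068, -1.0000)
n_1 = (+0.6202, -0.7844)
n_2 = (+0.8142, +0.5806)
n_3 = (-0.3714, +0.9285)
n_4 = (-0.8514, +0.5245)
n_5 = (-0.8443, -0.5358)
  (0,1): δ = 142.05°  ·
  (0,2): δ = 54.90°  ✓
  (0,3): δ = 21.41°  ✓
  (0,4): δ = 57.98°  ✓
  (0,5): δ = 122.01°  ·
  (1,2): δ = 92.84°  ·
  (1,3): δ = 16.53°  ✓
  (1,4): δ = 20.03°  ✓
  (1,5): δ = 84.07°  ·
  (2,3): δ = 103.69°  ·
  (2,4): δ = 67.13°  ✓
  (2,5): δ = 3.09°  ✓
  (3,4): δ = 143.44°  ·
  (3,5): δ = 79.40°  ·
  (4,5): δ = 115.96°  ·
antipodal pairs: 7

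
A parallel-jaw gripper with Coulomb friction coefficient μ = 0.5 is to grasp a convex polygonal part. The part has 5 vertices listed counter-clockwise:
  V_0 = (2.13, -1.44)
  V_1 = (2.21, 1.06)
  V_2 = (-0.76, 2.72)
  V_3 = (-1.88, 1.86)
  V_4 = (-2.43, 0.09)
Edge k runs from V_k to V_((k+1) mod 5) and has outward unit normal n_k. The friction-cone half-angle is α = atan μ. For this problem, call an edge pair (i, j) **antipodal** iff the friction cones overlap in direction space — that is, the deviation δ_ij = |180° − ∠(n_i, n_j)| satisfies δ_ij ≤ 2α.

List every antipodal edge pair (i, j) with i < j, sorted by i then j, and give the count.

count = 3; pairs: (0,2), (0,3), (1,4)

α = atan 0.5 = 26.57°;  2α = 53.13°
n_0 = (+0.9995, -0.0320)
n_1 = (+0.4879, +0.8729)
n_2 = (-0.6090, +0.7932)
n_3 = (-0.9550, +0.2967)
n_4 = (-0.3181, -0.9481)
  (0,1): δ = 117.37°  ·
  (0,2): δ = 50.65°  ✓
  (0,3): δ = 15.43°  ✓
  (0,4): δ = 73.28°  ·
  (1,2): δ = 113.28°  ·
  (1,3): δ = 78.06°  ·
  (1,4): δ = 10.65°  ✓
  (2,3): δ = 144.78°  ·
  (2,4): δ = 56.07°  ·
  (3,4): δ = 91.29°  ·
antipodal pairs: 3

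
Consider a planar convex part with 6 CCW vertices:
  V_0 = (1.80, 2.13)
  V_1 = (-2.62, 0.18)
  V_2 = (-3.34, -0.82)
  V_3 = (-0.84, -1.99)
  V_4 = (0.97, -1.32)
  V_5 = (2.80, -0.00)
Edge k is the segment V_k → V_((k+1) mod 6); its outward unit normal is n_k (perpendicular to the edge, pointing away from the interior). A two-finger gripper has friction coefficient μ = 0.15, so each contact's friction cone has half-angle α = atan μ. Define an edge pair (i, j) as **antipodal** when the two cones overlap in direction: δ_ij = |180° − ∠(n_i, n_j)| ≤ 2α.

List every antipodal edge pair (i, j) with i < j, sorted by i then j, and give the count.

α = atan 0.15 = 8.53°;  2α = 17.06°
n_0 = (-0.4036, +0.9149)
n_1 = (-0.8115, +0.5843)
n_2 = (-0.4239, -0.9057)
n_3 = (+0.3471, -0.9378)
n_4 = (+0.5850, -0.8110)
n_5 = (+0.9052, +0.4250)
  (0,1): δ = 149.56°  ·
  (0,2): δ = 48.89°  ·
  (0,3): δ = 3.49°  ✓
  (0,4): δ = 12.00°  ✓
  (0,5): δ = 91.34°  ·
  (1,2): δ = 79.33°  ·
  (1,3): δ = 33.93°  ·
  (1,4): δ = 18.44°  ·
  (1,5): δ = 60.90°  ·
  (2,3): δ = 134.61°  ·
  (2,4): δ = 119.12°  ·
  (2,5): δ = 39.77°  ·
  (3,4): δ = 164.51°  ·
  (3,5): δ = 85.16°  ·
  (4,5): δ = 100.65°  ·
antipodal pairs: 2

count = 2; pairs: (0,3), (0,4)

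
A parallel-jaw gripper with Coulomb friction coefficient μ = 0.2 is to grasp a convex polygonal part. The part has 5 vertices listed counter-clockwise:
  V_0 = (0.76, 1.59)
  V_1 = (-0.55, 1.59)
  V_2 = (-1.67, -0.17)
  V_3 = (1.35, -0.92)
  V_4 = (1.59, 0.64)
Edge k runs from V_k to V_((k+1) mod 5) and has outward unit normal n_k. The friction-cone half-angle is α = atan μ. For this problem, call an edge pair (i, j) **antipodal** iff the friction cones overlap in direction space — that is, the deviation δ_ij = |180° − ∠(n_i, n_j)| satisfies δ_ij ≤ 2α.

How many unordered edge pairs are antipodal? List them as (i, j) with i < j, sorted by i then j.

count = 1; pairs: (0,2)

α = atan 0.2 = 11.31°;  2α = 22.62°
n_0 = (+0.0000, +1.0000)
n_1 = (-0.8437, +0.5369)
n_2 = (-0.2410, -0.9705)
n_3 = (+0.9884, -0.1521)
n_4 = (+0.7531, +0.6579)
  (0,1): δ = 122.47°  ·
  (0,2): δ = 13.95°  ✓
  (0,3): δ = 81.25°  ·
  (0,4): δ = 131.14°  ·
  (1,2): δ = 71.48°  ·
  (1,3): δ = 23.73°  ·
  (1,4): δ = 73.61°  ·
  (2,3): δ = 84.80°  ·
  (2,4): δ = 34.91°  ·
  (3,4): δ = 130.11°  ·
antipodal pairs: 1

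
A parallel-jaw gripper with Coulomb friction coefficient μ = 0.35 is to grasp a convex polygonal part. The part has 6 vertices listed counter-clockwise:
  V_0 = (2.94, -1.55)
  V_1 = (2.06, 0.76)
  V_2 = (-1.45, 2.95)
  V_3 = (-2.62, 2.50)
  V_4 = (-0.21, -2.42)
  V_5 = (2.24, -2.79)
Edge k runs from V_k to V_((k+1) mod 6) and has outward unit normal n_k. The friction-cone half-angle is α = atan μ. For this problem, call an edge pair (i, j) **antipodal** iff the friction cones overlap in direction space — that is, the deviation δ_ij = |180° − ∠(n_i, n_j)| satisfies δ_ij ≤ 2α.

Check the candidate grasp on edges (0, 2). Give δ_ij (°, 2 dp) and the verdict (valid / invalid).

δ = 89.82°, invalid

α = atan 0.35 = 19.29°;  2α = 38.58°
edge 0: e_0 = (-0.88, +2.31);  n_0 = (+0.9345, +0.3560)
edge 2: e_2 = (-1.17, -0.45);  n_2 = (-0.3590, +0.9333)
∠(n_0, n_2) = 90.18°
δ = |180° − 90.18°| = 89.82°
89.82° > 2α = 38.58°  →  invalid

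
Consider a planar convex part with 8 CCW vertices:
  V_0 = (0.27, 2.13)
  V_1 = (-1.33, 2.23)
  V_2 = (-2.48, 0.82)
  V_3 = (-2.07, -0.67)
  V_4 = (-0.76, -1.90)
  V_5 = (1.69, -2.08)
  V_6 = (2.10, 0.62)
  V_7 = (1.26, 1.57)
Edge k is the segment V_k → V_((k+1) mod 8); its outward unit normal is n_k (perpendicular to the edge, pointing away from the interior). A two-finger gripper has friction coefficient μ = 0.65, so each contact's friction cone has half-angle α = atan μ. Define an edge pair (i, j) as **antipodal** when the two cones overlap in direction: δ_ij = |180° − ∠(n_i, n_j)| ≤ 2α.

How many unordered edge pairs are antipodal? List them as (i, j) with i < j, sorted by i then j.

count = 12; pairs: (0,3), (0,4), (1,4), (1,5), (2,5), (2,6), (2,7), (3,5), (3,6), (3,7), (4,6), (4,7)

α = atan 0.65 = 33.02°;  2α = 66.05°
n_0 = (+0.0624, +0.9981)
n_1 = (-0.7749, +0.6320)
n_2 = (-0.9642, -0.2653)
n_3 = (-0.6845, -0.7290)
n_4 = (-0.0733, -0.9973)
n_5 = (+0.9887, -0.1501)
n_6 = (+0.7491, +0.6624)
n_7 = (+0.4923, +0.8704)
  (0,1): δ = 125.62°  ·
  (0,2): δ = 71.04°  ·
  (0,3): δ = 39.62°  ✓
  (0,4): δ = 0.63°  ✓
  (0,5): δ = 84.94°  ·
  (0,6): δ = 135.06°  ·
  (0,7): δ = 154.08°  ·
  (1,2): δ = 125.41°  ·
  (1,3): δ = 94.00°  ·
  (1,4): δ = 55.00°  ✓
  (1,5): δ = 30.57°  ✓
  (1,6): δ = 80.68°  ·
  (1,7): δ = 99.71°  ·
  (2,3): δ = 148.58°  ·
  (2,4): δ = 109.59°  ·
  (2,5): δ = 24.02°  ✓
  (2,6): δ = 26.10°  ✓
  (2,7): δ = 45.12°  ✓
  (3,4): δ = 141.01°  ·
  (3,5): δ = 55.44°  ✓
  (3,6): δ = 5.32°  ✓
  (3,7): δ = 13.70°  ✓
  (4,5): δ = 94.43°  ·
  (4,6): δ = 44.31°  ✓
  (4,7): δ = 25.29°  ✓
  (5,6): δ = 129.88°  ·
  (5,7): δ = 110.86°  ·
  (6,7): δ = 160.98°  ·
antipodal pairs: 12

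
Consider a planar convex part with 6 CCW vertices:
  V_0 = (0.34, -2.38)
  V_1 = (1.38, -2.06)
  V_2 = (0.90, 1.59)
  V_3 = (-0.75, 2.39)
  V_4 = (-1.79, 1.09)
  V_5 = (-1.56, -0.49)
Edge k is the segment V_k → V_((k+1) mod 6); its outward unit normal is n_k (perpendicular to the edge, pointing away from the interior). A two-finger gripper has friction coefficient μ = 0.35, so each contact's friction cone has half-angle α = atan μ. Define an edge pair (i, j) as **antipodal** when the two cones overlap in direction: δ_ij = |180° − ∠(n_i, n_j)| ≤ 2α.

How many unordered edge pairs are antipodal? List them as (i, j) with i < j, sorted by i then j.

count = 4; pairs: (0,3), (1,4), (1,5), (2,5)

α = atan 0.35 = 19.29°;  2α = 38.58°
n_0 = (+0.2941, -0.9558)
n_1 = (+0.9915, +0.1304)
n_2 = (+0.4363, +0.8998)
n_3 = (-0.7809, +0.6247)
n_4 = (-0.9896, -0.1441)
n_5 = (-0.7052, -0.7090)
  (0,1): δ = 99.61°  ·
  (0,2): δ = 42.97°  ·
  (0,3): δ = 34.24°  ✓
  (0,4): δ = 81.18°  ·
  (0,5): δ = 118.05°  ·
  (1,2): δ = 123.36°  ·
  (1,3): δ = 46.15°  ·
  (1,4): δ = 0.79°  ✓
  (1,5): δ = 37.66°  ✓
  (2,3): δ = 102.79°  ·
  (2,4): δ = 55.85°  ·
  (2,5): δ = 18.98°  ✓
  (3,4): δ = 133.06°  ·
  (3,5): δ = 96.19°  ·
  (4,5): δ = 143.13°  ·
antipodal pairs: 4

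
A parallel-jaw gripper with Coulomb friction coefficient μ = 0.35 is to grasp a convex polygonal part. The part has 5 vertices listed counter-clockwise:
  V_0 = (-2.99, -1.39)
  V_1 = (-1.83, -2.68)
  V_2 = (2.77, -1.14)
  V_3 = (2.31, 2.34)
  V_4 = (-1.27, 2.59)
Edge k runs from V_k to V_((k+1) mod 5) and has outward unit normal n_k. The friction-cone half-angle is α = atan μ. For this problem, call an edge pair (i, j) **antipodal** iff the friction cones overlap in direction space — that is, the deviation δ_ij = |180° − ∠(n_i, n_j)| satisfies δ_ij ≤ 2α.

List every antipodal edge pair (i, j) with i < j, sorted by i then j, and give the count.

α = atan 0.35 = 19.29°;  2α = 38.58°
n_0 = (-0.7436, -0.6686)
n_1 = (+0.3175, -0.9483)
n_2 = (+0.9914, +0.1310)
n_3 = (+0.0697, +0.9976)
n_4 = (-0.9179, +0.3967)
  (0,1): δ = 113.45°  ·
  (0,2): δ = 34.43°  ✓
  (0,3): δ = 44.04°  ·
  (0,4): δ = 114.67°  ·
  (1,2): δ = 100.98°  ·
  (1,3): δ = 22.50°  ✓
  (1,4): δ = 48.12°  ·
  (2,3): δ = 101.52°  ·
  (2,4): δ = 30.90°  ✓
  (3,4): δ = 109.38°  ·
antipodal pairs: 3

count = 3; pairs: (0,2), (1,3), (2,4)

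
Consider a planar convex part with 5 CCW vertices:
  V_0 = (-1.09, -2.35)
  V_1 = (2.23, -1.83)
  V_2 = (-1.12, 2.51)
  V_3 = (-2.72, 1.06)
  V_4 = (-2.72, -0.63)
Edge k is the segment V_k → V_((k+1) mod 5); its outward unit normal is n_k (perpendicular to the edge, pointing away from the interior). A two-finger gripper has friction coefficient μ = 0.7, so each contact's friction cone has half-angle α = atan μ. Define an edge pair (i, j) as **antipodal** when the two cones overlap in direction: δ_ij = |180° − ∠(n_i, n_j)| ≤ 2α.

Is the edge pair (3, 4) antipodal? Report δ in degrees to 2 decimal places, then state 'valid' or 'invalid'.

α = atan 0.7 = 34.99°;  2α = 69.98°
edge 3: e_3 = (+0.00, -1.69);  n_3 = (-1.0000, -0.0000)
edge 4: e_4 = (+1.63, -1.72);  n_4 = (-0.7258, -0.6879)
∠(n_3, n_4) = 43.46°
δ = |180° − 43.46°| = 136.54°
136.54° > 2α = 69.98°  →  invalid

δ = 136.54°, invalid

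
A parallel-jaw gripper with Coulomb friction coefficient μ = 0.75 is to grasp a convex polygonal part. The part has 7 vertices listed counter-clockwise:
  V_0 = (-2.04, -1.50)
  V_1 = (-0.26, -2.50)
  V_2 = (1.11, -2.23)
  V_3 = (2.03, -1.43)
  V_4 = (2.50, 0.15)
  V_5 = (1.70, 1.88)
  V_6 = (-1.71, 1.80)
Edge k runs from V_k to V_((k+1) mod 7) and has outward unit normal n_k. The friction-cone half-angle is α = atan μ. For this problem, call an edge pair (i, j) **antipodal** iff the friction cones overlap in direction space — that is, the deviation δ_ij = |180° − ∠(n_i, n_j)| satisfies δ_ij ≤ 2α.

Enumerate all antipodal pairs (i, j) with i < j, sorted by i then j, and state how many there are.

count = 9; pairs: (0,4), (0,5), (1,5), (1,6), (2,5), (2,6), (3,5), (3,6), (4,6)

α = atan 0.75 = 36.87°;  2α = 73.74°
n_0 = (-0.4898, -0.8718)
n_1 = (+0.1934, -0.9811)
n_2 = (+0.6562, -0.7546)
n_3 = (+0.9585, -0.2851)
n_4 = (+0.9077, +0.4197)
n_5 = (-0.0235, +0.9997)
n_6 = (-0.9950, +0.0995)
  (0,1): δ = 139.52°  ·
  (0,2): δ = 109.66°  ·
  (0,3): δ = 77.24°  ·
  (0,4): δ = 35.86°  ✓
  (0,5): δ = 30.67°  ✓
  (0,6): δ = 113.62°  ·
  (1,2): δ = 150.14°  ·
  (1,3): δ = 117.72°  ·
  (1,4): δ = 76.33°  ·
  (1,5): δ = 9.81°  ✓
  (1,6): δ = 73.14°  ✓
  (2,3): δ = 147.58°  ·
  (2,4): δ = 106.19°  ·
  (2,5): δ = 39.67°  ✓
  (2,6): δ = 43.28°  ✓
  (3,4): δ = 138.62°  ·
  (3,5): δ = 72.09°  ✓
  (3,6): δ = 10.86°  ✓
  (4,5): δ = 113.47°  ·
  (4,6): δ = 30.53°  ✓
  (5,6): δ = 97.05°  ·
antipodal pairs: 9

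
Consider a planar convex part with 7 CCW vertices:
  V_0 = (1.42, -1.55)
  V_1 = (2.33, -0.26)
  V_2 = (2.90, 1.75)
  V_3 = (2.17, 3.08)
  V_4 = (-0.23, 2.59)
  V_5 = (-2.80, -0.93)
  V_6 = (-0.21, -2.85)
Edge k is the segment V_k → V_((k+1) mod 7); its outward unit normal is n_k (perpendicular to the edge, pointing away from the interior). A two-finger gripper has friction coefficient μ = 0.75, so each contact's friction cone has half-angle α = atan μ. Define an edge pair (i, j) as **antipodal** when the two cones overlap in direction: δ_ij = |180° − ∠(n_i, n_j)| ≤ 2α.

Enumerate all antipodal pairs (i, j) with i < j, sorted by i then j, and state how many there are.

α = atan 0.75 = 36.87°;  2α = 73.74°
n_0 = (+0.8171, -0.5764)
n_1 = (+0.9621, -0.2728)
n_2 = (+0.8766, +0.4812)
n_3 = (-0.2000, +0.9798)
n_4 = (-0.8076, +0.5897)
n_5 = (-0.5955, -0.8033)
n_6 = (+0.6235, -0.7818)
  (0,1): δ = 160.63°  ·
  (0,2): δ = 116.04°  ·
  (0,3): δ = 43.26°  ✓
  (0,4): δ = 0.93°  ✓
  (0,5): δ = 88.65°  ·
  (0,6): δ = 163.77°  ·
  (1,2): δ = 135.41°  ·
  (1,3): δ = 62.63°  ✓
  (1,4): δ = 20.30°  ✓
  (1,5): δ = 69.28°  ✓
  (1,6): δ = 144.41°  ·
  (2,3): δ = 107.22°  ·
  (2,4): δ = 64.89°  ✓
  (2,5): δ = 24.69°  ✓
  (2,6): δ = 99.81°  ·
  (3,4): δ = 137.67°  ·
  (3,5): δ = 48.09°  ✓
  (3,6): δ = 27.03°  ✓
  (4,5): δ = 90.42°  ·
  (4,6): δ = 15.29°  ✓
  (5,6): δ = 104.88°  ·
antipodal pairs: 10

count = 10; pairs: (0,3), (0,4), (1,3), (1,4), (1,5), (2,4), (2,5), (3,5), (3,6), (4,6)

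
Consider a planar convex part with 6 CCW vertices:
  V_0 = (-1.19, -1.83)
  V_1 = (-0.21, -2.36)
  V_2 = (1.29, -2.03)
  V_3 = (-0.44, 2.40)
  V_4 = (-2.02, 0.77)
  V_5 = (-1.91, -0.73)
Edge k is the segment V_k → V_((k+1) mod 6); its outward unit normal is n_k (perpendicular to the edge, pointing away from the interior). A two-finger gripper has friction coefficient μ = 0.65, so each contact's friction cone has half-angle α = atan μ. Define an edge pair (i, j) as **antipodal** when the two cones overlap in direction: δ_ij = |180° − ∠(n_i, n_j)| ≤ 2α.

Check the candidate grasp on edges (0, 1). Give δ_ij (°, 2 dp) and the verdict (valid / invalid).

α = atan 0.65 = 33.02°;  2α = 66.05°
edge 0: e_0 = (+0.98, -0.53);  n_0 = (-0.4757, -0.8796)
edge 1: e_1 = (+1.50, +0.33);  n_1 = (+0.2149, -0.9766)
∠(n_0, n_1) = 40.81°
δ = |180° − 40.81°| = 139.19°
139.19° > 2α = 66.05°  →  invalid

δ = 139.19°, invalid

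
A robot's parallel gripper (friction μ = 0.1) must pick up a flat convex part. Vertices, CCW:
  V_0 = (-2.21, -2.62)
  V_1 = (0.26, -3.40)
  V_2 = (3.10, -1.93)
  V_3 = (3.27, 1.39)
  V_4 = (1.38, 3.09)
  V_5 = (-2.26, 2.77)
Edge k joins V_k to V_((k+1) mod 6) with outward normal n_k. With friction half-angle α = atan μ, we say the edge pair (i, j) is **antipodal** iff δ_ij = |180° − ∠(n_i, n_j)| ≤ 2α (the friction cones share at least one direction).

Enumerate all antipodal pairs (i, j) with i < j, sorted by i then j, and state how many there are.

α = atan 0.1 = 5.71°;  2α = 11.42°
n_0 = (-0.3011, -0.9536)
n_1 = (+0.4597, -0.8881)
n_2 = (+0.9987, -0.0511)
n_3 = (+0.6687, +0.7435)
n_4 = (-0.0876, +0.9962)
n_5 = (-1.0000, -0.0093)
  (0,1): δ = 135.11°  ·
  (0,2): δ = 75.41°  ·
  (0,3): δ = 24.44°  ·
  (0,4): δ = 22.55°  ·
  (0,5): δ = 108.06°  ·
  (1,2): δ = 120.30°  ·
  (1,3): δ = 69.34°  ·
  (1,4): δ = 22.34°  ·
  (1,5): δ = 63.17°  ·
  (2,3): δ = 129.04°  ·
  (2,4): δ = 82.04°  ·
  (2,5): δ = 3.46°  ✓
  (3,4): δ = 133.01°  ·
  (3,5): δ = 47.50°  ·
  (4,5): δ = 94.49°  ·
antipodal pairs: 1

count = 1; pairs: (2,5)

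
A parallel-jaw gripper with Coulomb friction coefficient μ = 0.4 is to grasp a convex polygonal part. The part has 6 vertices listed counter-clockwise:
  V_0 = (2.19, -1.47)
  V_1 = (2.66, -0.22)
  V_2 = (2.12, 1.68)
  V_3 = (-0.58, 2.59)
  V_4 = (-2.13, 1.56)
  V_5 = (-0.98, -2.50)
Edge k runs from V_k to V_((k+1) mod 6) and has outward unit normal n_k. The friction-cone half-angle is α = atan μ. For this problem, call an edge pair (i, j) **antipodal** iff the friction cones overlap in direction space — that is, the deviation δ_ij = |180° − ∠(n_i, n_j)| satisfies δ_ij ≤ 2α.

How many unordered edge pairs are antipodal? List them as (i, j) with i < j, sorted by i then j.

count = 5; pairs: (0,3), (0,4), (1,4), (2,5), (3,5)

α = atan 0.4 = 21.80°;  2α = 43.60°
n_0 = (+0.9360, -0.3519)
n_1 = (+0.9619, +0.2734)
n_2 = (+0.3194, +0.9476)
n_3 = (-0.5535, +0.8329)
n_4 = (-0.9621, -0.2725)
n_5 = (+0.3090, -0.9511)
  (0,1): δ = 143.53°  ·
  (0,2): δ = 88.02°  ·
  (0,3): δ = 35.79°  ✓
  (0,4): δ = 36.42°  ✓
  (0,5): δ = 128.61°  ·
  (1,2): δ = 124.49°  ·
  (1,3): δ = 72.26°  ·
  (1,4): δ = 0.05°  ✓
  (1,5): δ = 92.13°  ·
  (2,3): δ = 127.77°  ·
  (2,4): δ = 55.56°  ·
  (2,5): δ = 36.63°  ✓
  (3,4): δ = 107.79°  ·
  (3,5): δ = 15.60°  ✓
  (4,5): δ = 87.81°  ·
antipodal pairs: 5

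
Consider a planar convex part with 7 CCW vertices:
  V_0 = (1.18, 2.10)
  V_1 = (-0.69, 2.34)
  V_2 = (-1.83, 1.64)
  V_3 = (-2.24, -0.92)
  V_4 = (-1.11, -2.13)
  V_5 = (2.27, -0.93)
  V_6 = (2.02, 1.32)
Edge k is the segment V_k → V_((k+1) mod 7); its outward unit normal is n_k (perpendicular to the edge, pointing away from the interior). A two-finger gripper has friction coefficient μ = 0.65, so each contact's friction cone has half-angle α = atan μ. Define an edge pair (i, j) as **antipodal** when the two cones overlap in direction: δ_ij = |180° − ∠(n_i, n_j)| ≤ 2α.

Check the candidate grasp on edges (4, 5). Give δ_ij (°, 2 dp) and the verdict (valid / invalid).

δ = 103.21°, invalid

α = atan 0.65 = 33.02°;  2α = 66.05°
edge 4: e_4 = (+3.38, +1.20);  n_4 = (+0.3346, -0.9424)
edge 5: e_5 = (-0.25, +2.25);  n_5 = (+0.9939, +0.1104)
∠(n_4, n_5) = 76.79°
δ = |180° − 76.79°| = 103.21°
103.21° > 2α = 66.05°  →  invalid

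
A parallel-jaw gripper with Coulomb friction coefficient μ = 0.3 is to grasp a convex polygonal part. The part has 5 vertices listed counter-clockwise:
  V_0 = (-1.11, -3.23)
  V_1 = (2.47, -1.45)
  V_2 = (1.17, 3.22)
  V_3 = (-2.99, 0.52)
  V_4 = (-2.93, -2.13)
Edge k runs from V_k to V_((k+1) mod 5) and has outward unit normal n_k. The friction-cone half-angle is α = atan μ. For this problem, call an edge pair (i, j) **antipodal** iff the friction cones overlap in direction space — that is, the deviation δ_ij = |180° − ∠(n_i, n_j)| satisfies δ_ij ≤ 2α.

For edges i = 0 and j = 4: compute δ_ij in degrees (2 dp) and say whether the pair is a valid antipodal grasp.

α = atan 0.3 = 16.70°;  2α = 33.40°
edge 0: e_0 = (+3.58, +1.78);  n_0 = (+0.4452, -0.8954)
edge 4: e_4 = (+1.82, -1.10);  n_4 = (-0.5173, -0.8558)
∠(n_0, n_4) = 57.59°
δ = |180° − 57.59°| = 122.41°
122.41° > 2α = 33.40°  →  invalid

δ = 122.41°, invalid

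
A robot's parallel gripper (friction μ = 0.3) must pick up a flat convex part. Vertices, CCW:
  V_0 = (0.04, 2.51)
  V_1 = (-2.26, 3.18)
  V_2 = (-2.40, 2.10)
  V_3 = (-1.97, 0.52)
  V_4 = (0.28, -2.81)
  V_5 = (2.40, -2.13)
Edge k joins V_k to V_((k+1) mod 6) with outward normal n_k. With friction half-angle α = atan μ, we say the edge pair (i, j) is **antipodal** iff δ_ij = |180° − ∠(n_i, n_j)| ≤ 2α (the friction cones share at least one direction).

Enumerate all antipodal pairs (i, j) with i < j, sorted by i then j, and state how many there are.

count = 2; pairs: (2,5), (3,5)

α = atan 0.3 = 16.70°;  2α = 33.40°
n_0 = (+0.2797, +0.9601)
n_1 = (-0.9917, +0.1286)
n_2 = (-0.9649, -0.2626)
n_3 = (-0.8286, -0.5599)
n_4 = (+0.3054, -0.9522)
n_5 = (+0.8913, +0.4534)
  (0,1): δ = 81.14°  ·
  (0,2): δ = 58.53°  ·
  (0,3): δ = 39.71°  ·
  (0,4): δ = 34.02°  ·
  (0,5): δ = 133.20°  ·
  (1,2): δ = 157.39°  ·
  (1,3): δ = 138.57°  ·
  (1,4): δ = 64.83°  ·
  (1,5): δ = 34.34°  ·
  (2,3): δ = 161.18°  ·
  (2,4): δ = 87.44°  ·
  (2,5): δ = 11.73°  ✓
  (3,4): δ = 106.26°  ·
  (3,5): δ = 7.09°  ✓
  (4,5): δ = 80.83°  ·
antipodal pairs: 2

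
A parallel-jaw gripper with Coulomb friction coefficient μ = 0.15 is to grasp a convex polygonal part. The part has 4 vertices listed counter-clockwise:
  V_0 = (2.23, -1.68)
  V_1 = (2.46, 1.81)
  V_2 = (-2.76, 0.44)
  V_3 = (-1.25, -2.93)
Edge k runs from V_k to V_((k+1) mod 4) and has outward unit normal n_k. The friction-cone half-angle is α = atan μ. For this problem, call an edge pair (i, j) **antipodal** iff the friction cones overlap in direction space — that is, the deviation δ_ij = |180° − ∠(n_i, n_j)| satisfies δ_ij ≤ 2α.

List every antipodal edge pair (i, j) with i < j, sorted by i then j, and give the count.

α = atan 0.15 = 8.53°;  2α = 17.06°
n_0 = (+0.9978, -0.0658)
n_1 = (-0.2539, +0.9672)
n_2 = (-0.9126, -0.4089)
n_3 = (+0.3380, -0.9411)
  (0,1): δ = 71.52°  ·
  (0,2): δ = 27.91°  ·
  (0,3): δ = 113.53°  ·
  (1,2): δ = 80.57°  ·
  (1,3): δ = 5.05°  ✓
  (2,3): δ = 94.38°  ·
antipodal pairs: 1

count = 1; pairs: (1,3)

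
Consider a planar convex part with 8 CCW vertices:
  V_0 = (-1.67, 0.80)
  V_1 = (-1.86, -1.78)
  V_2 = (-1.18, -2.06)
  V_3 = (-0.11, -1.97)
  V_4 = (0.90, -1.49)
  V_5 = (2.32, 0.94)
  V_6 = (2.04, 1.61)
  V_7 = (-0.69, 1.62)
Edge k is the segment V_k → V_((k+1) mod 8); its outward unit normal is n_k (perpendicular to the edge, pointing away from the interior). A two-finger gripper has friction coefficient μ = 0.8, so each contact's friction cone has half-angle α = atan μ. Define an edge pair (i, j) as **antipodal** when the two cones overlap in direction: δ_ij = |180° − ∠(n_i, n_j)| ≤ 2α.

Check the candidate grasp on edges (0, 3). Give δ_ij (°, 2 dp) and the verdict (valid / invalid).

δ = 60.37°, valid

α = atan 0.8 = 38.66°;  2α = 77.32°
edge 0: e_0 = (-0.19, -2.58);  n_0 = (-0.9973, +0.0734)
edge 3: e_3 = (+1.01, +0.48);  n_3 = (+0.4292, -0.9032)
∠(n_0, n_3) = 119.63°
δ = |180° − 119.63°| = 60.37°
60.37° ≤ 2α = 77.32°  →  valid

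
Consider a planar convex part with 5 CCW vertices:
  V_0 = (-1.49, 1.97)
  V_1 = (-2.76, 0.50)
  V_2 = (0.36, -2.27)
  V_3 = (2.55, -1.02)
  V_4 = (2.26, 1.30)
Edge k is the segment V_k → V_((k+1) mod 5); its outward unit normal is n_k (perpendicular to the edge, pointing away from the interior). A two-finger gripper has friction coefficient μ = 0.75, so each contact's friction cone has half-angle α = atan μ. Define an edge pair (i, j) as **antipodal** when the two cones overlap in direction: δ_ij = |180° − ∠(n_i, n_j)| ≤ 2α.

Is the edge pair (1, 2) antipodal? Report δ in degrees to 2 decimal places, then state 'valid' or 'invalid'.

δ = 108.68°, invalid

α = atan 0.75 = 36.87°;  2α = 73.74°
edge 1: e_1 = (+3.12, -2.77);  n_1 = (-0.6639, -0.7478)
edge 2: e_2 = (+2.19, +1.25);  n_2 = (+0.4957, -0.8685)
∠(n_1, n_2) = 71.32°
δ = |180° − 71.32°| = 108.68°
108.68° > 2α = 73.74°  →  invalid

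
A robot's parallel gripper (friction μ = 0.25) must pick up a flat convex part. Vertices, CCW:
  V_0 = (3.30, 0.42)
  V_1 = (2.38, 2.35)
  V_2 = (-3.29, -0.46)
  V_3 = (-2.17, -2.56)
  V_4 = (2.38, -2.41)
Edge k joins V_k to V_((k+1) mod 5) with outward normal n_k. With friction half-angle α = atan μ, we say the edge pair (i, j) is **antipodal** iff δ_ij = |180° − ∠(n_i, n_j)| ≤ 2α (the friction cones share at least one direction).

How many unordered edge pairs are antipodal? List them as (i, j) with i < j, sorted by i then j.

count = 2; pairs: (0,2), (1,3)

α = atan 0.25 = 14.04°;  2α = 28.07°
n_0 = (+0.9027, +0.4303)
n_1 = (-0.4441, +0.8960)
n_2 = (-0.8824, -0.4706)
n_3 = (+0.0329, -0.9995)
n_4 = (+0.9510, -0.3092)
  (0,1): δ = 89.12°  ·
  (0,2): δ = 2.59°  ✓
  (0,3): δ = 66.40°  ·
  (0,4): δ = 136.50°  ·
  (1,2): δ = 88.29°  ·
  (1,3): δ = 24.47°  ✓
  (1,4): δ = 45.63°  ·
  (2,3): δ = 116.18°  ·
  (2,4): δ = 46.08°  ·
  (3,4): δ = 109.90°  ·
antipodal pairs: 2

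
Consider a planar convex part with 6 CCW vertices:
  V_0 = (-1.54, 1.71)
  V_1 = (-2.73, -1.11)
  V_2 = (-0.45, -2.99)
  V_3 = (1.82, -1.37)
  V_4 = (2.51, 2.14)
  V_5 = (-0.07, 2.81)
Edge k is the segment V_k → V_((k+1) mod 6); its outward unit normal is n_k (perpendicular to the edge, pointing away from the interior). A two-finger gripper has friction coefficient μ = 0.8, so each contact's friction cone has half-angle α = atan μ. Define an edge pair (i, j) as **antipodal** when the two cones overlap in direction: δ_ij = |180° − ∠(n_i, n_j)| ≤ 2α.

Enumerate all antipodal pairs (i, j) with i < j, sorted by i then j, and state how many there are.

count = 8; pairs: (0,2), (0,3), (1,3), (1,4), (1,5), (2,4), (2,5), (3,5)

α = atan 0.8 = 38.66°;  2α = 77.32°
n_0 = (-0.9213, +0.3888)
n_1 = (-0.6362, -0.7715)
n_2 = (+0.5809, -0.8140)
n_3 = (+0.9812, -0.1929)
n_4 = (+0.2514, +0.9679)
n_5 = (-0.5991, +0.8007)
  (0,1): δ = 106.63°  ·
  (0,2): δ = 31.61°  ✓
  (0,3): δ = 11.76°  ✓
  (0,4): δ = 98.32°  ·
  (0,5): δ = 149.69°  ·
  (1,2): δ = 104.98°  ·
  (1,3): δ = 61.61°  ✓
  (1,4): δ = 24.95°  ✓
  (1,5): δ = 76.32°  ✓
  (2,3): δ = 136.64°  ·
  (2,4): δ = 50.07°  ✓
  (2,5): δ = 1.29°  ✓
  (3,4): δ = 93.44°  ·
  (3,5): δ = 42.07°  ✓
  (4,5): δ = 128.63°  ·
antipodal pairs: 8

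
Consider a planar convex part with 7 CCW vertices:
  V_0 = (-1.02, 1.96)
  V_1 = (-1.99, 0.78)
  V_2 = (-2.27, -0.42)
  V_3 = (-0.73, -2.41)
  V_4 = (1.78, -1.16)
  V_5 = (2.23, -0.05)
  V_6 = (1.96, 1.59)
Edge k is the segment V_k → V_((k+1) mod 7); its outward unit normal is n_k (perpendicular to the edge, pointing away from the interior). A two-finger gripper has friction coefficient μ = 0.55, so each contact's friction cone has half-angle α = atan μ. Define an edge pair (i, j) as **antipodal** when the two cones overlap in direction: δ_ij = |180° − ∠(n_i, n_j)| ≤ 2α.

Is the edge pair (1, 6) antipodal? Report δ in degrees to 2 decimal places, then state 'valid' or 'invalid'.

α = atan 0.55 = 28.81°;  2α = 57.62°
edge 1: e_1 = (-0.28, -1.20);  n_1 = (-0.9738, +0.2272)
edge 6: e_6 = (-2.98, +0.37);  n_6 = (+0.1232, +0.9924)
∠(n_1, n_6) = 83.94°
δ = |180° − 83.94°| = 96.06°
96.06° > 2α = 57.62°  →  invalid

δ = 96.06°, invalid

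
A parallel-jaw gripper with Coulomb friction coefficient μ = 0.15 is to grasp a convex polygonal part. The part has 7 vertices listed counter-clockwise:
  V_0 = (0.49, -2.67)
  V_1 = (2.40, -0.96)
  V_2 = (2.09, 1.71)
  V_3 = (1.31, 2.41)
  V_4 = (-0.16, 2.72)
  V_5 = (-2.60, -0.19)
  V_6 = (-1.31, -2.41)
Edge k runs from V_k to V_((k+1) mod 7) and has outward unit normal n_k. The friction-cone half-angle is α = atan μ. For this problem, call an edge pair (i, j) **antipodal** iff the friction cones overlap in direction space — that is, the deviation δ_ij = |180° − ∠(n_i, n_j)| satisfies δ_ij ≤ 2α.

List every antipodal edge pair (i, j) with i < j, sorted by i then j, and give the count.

count = 2; pairs: (0,4), (3,6)

α = atan 0.15 = 8.53°;  2α = 17.06°
n_0 = (+0.6670, -0.7450)
n_1 = (+0.9933, +0.1153)
n_2 = (+0.6679, +0.7442)
n_3 = (+0.2063, +0.9785)
n_4 = (-0.7663, +0.6425)
n_5 = (-0.8646, -0.5024)
n_6 = (-0.1430, -0.9897)
  (0,1): δ = 125.22°  ·
  (0,2): δ = 83.74°  ·
  (0,3): δ = 53.75°  ·
  (0,4): δ = 8.18°  ✓
  (0,5): δ = 78.32°  ·
  (0,6): δ = 129.94°  ·
  (1,2): δ = 138.53°  ·
  (1,3): δ = 108.53°  ·
  (1,4): δ = 46.60°  ·
  (1,5): δ = 23.54°  ·
  (1,6): δ = 75.16°  ·
  (2,3): δ = 150.00°  ·
  (2,4): δ = 88.07°  ·
  (2,5): δ = 17.93°  ·
  (2,6): δ = 33.69°  ·
  (3,4): δ = 118.07°  ·
  (3,5): δ = 47.93°  ·
  (3,6): δ = 3.69°  ✓
  (4,5): δ = 109.86°  ·
  (4,6): δ = 58.24°  ·
  (5,6): δ = 128.38°  ·
antipodal pairs: 2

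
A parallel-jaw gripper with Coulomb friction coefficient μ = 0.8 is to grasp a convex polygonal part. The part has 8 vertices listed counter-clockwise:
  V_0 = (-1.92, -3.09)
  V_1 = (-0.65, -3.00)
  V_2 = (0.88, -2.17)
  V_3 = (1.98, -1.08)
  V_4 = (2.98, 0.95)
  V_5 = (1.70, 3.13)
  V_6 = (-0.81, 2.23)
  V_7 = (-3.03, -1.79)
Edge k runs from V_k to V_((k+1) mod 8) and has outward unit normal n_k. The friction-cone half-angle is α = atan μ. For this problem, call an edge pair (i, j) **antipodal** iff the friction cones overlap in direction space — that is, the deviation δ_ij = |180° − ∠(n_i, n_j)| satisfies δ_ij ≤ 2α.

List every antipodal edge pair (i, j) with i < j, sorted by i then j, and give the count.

count = 13; pairs: (0,4), (0,5), (0,6), (1,5), (1,6), (2,5), (2,6), (3,5), (3,6), (3,7), (4,6), (4,7), (5,7)

α = atan 0.8 = 38.66°;  2α = 77.32°
n_0 = (+0.0707, -0.9975)
n_1 = (+0.4768, -0.8790)
n_2 = (+0.7039, -0.7103)
n_3 = (+0.8971, -0.4419)
n_4 = (+0.8623, +0.5063)
n_5 = (-0.3375, +0.9413)
n_6 = (-0.8754, +0.4834)
n_7 = (-0.7605, -0.6493)
  (0,1): δ = 155.57°  ·
  (0,2): δ = 139.32°  ·
  (0,3): δ = 120.28°  ·
  (0,4): δ = 63.63°  ✓
  (0,5): δ = 15.67°  ✓
  (0,6): δ = 57.04°  ✓
  (0,7): δ = 126.44°  ·
  (1,2): δ = 163.74°  ·
  (1,3): δ = 144.70°  ·
  (1,4): δ = 88.06°  ·
  (1,5): δ = 8.75°  ✓
  (1,6): δ = 32.61°  ✓
  (1,7): δ = 102.01°  ·
  (2,3): δ = 160.96°  ·
  (2,4): δ = 104.32°  ·
  (2,5): δ = 25.01°  ✓
  (2,6): δ = 16.35°  ✓
  (2,7): δ = 85.75°  ·
  (3,4): δ = 123.36°  ·
  (3,5): δ = 44.05°  ✓
  (3,6): δ = 2.68°  ✓
  (3,7): δ = 66.72°  ✓
  (4,5): δ = 100.69°  ·
  (4,6): δ = 59.33°  ✓
  (4,7): δ = 10.07°  ✓
  (5,6): δ = 138.64°  ·
  (5,7): δ = 69.23°  ✓
  (6,7): δ = 110.60°  ·
antipodal pairs: 13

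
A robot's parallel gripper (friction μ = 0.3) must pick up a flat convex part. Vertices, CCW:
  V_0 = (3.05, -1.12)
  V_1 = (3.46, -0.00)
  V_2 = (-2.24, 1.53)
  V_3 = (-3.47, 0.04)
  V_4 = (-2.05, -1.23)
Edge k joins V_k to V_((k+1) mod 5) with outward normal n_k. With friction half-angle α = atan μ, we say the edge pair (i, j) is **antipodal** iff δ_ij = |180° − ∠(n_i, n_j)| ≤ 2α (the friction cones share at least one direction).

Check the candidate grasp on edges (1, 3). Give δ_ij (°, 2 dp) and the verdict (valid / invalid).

α = atan 0.3 = 16.70°;  2α = 33.40°
edge 1: e_1 = (-5.70, +1.53);  n_1 = (+0.2592, +0.9658)
edge 3: e_3 = (+1.42, -1.27);  n_3 = (-0.6666, -0.7454)
∠(n_1, n_3) = 153.22°
δ = |180° − 153.22°| = 26.78°
26.78° ≤ 2α = 33.40°  →  valid

δ = 26.78°, valid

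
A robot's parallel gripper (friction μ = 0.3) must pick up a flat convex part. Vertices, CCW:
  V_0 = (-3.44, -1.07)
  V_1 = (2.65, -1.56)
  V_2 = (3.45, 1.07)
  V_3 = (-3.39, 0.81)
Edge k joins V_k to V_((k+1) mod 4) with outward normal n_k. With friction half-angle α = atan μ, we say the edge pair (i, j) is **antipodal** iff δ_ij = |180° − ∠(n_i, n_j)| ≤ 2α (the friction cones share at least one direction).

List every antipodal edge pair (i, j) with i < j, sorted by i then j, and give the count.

count = 2; pairs: (0,2), (1,3)

α = atan 0.3 = 16.70°;  2α = 33.40°
n_0 = (-0.0802, -0.9968)
n_1 = (+0.9567, -0.2910)
n_2 = (-0.0380, +0.9993)
n_3 = (-0.9996, +0.0266)
  (0,1): δ = 102.32°  ·
  (0,2): δ = 6.78°  ✓
  (0,3): δ = 93.08°  ·
  (1,2): δ = 70.90°  ·
  (1,3): δ = 15.40°  ✓
  (2,3): δ = 93.70°  ·
antipodal pairs: 2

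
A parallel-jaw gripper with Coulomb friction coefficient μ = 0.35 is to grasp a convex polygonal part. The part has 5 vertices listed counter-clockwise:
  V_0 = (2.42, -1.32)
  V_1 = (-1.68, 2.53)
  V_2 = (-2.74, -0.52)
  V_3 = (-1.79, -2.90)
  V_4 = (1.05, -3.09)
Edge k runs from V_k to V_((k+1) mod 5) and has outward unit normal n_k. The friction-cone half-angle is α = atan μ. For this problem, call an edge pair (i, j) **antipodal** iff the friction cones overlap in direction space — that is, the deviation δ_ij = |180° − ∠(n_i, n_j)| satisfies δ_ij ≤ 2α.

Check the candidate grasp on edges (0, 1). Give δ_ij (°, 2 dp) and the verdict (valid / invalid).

α = atan 0.35 = 19.29°;  2α = 38.58°
edge 0: e_0 = (-4.10, +3.85);  n_0 = (+0.6845, +0.7290)
edge 1: e_1 = (-1.06, -3.05);  n_1 = (-0.9446, +0.3283)
∠(n_0, n_1) = 114.03°
δ = |180° − 114.03°| = 65.97°
65.97° > 2α = 38.58°  →  invalid

δ = 65.97°, invalid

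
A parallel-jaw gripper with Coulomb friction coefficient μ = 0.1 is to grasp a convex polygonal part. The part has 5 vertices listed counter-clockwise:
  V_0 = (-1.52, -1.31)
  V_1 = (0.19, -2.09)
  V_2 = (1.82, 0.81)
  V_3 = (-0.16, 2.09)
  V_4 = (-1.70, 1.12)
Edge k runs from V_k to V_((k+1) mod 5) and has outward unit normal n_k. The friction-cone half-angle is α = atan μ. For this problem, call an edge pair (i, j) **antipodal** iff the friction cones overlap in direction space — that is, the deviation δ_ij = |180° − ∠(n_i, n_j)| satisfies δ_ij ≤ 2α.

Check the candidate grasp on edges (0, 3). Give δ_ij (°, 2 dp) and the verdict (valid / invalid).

δ = 56.73°, invalid

α = atan 0.1 = 5.71°;  2α = 11.42°
edge 0: e_0 = (+1.71, -0.78);  n_0 = (-0.4150, -0.9098)
edge 3: e_3 = (-1.54, -0.97);  n_3 = (-0.5330, +0.8461)
∠(n_0, n_3) = 123.27°
δ = |180° − 123.27°| = 56.73°
56.73° > 2α = 11.42°  →  invalid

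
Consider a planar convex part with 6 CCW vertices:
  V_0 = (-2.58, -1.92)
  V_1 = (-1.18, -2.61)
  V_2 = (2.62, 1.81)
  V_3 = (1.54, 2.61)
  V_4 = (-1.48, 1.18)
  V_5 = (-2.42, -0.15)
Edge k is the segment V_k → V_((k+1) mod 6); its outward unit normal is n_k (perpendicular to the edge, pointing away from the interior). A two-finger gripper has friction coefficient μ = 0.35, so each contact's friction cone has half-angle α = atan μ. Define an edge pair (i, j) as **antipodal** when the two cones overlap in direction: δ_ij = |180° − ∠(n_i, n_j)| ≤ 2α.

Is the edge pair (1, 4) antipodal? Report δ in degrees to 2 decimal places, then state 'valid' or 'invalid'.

α = atan 0.35 = 19.29°;  2α = 38.58°
edge 1: e_1 = (+3.80, +4.42);  n_1 = (+0.7583, -0.6519)
edge 4: e_4 = (-0.94, -1.33);  n_4 = (-0.8166, +0.5772)
∠(n_1, n_4) = 174.56°
δ = |180° − 174.56°| = 5.44°
5.44° ≤ 2α = 38.58°  →  valid

δ = 5.44°, valid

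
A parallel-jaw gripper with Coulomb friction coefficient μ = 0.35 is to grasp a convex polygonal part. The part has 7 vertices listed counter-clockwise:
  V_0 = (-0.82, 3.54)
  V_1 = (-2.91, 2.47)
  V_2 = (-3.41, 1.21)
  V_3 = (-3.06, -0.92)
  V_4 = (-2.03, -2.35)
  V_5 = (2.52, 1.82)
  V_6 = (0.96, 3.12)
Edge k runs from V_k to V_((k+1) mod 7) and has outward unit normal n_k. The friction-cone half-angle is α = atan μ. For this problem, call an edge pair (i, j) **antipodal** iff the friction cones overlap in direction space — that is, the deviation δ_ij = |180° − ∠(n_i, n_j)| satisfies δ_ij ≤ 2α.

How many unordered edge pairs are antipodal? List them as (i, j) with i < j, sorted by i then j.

α = atan 0.35 = 19.29°;  2α = 38.58°
n_0 = (-0.4557, +0.8901)
n_1 = (-0.9295, +0.3688)
n_2 = (-0.9868, -0.1621)
n_3 = (-0.8114, -0.5845)
n_4 = (+0.6757, -0.7372)
n_5 = (+0.6402, +0.7682)
n_6 = (+0.2296, +0.9733)
  (0,1): δ = 138.76°  ·
  (0,2): δ = 107.78°  ·
  (0,3): δ = 81.35°  ·
  (0,4): δ = 15.39°  ✓
  (0,5): δ = 113.08°  ·
  (0,6): δ = 139.61°  ·
  (1,2): δ = 149.02°  ·
  (1,3): δ = 122.59°  ·
  (1,4): δ = 25.85°  ✓
  (1,5): δ = 71.84°  ·
  (1,6): δ = 98.37°  ·
  (2,3): δ = 153.57°  ·
  (2,4): δ = 56.83°  ·
  (2,5): δ = 40.86°  ·
  (2,6): δ = 67.39°  ·
  (3,4): δ = 83.26°  ·
  (3,5): δ = 14.43°  ✓
  (3,6): δ = 40.96°  ·
  (4,5): δ = 82.31°  ·
  (4,6): δ = 55.78°  ·
  (5,6): δ = 153.47°  ·
antipodal pairs: 3

count = 3; pairs: (0,4), (1,4), (3,5)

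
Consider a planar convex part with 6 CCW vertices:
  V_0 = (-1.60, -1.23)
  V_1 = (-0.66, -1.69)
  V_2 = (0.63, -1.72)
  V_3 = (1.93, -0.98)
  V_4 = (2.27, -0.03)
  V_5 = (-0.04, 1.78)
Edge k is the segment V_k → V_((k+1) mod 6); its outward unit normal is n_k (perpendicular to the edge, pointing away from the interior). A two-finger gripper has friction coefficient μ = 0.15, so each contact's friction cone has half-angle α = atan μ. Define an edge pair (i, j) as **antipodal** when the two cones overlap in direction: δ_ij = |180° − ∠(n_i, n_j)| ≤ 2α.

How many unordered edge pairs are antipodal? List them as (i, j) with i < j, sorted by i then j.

count = 2; pairs: (0,4), (3,5)

α = atan 0.15 = 8.53°;  2α = 17.06°
n_0 = (-0.4396, -0.8982)
n_1 = (-0.0232, -0.9997)
n_2 = (+0.4947, -0.8691)
n_3 = (+0.9415, -0.3370)
n_4 = (+0.6168, +0.7871)
n_5 = (-0.8878, +0.4601)
  (0,1): δ = 155.26°  ·
  (0,2): δ = 124.27°  ·
  (0,3): δ = 83.62°  ·
  (0,4): δ = 12.01°  ✓
  (0,5): δ = 88.68°  ·
  (1,2): δ = 149.02°  ·
  (1,3): δ = 108.36°  ·
  (1,4): δ = 36.75°  ·
  (1,5): δ = 63.94°  ·
  (2,3): δ = 139.34°  ·
  (2,4): δ = 67.73°  ·
  (2,5): δ = 32.95°  ·
  (3,4): δ = 108.39°  ·
  (3,5): δ = 7.70°  ✓
  (4,5): δ = 79.32°  ·
antipodal pairs: 2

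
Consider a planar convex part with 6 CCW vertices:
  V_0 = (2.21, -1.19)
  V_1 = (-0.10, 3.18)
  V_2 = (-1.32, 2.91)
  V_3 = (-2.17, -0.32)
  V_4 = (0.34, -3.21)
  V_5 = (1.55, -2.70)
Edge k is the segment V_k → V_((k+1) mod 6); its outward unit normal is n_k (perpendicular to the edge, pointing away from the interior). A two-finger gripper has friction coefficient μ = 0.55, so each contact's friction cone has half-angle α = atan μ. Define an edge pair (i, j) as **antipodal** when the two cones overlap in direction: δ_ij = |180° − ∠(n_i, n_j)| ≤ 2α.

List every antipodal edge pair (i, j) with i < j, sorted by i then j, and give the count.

α = atan 0.55 = 28.81°;  2α = 57.62°
n_0 = (+0.8841, +0.4673)
n_1 = (-0.2161, +0.9764)
n_2 = (-0.9671, +0.2545)
n_3 = (-0.7550, -0.6557)
n_4 = (+0.3884, -0.9215)
n_5 = (+0.9163, -0.4005)
  (0,1): δ = 105.38°  ·
  (0,2): δ = 42.60°  ✓
  (0,3): δ = 13.11°  ✓
  (0,4): δ = 84.99°  ·
  (0,5): δ = 128.53°  ·
  (1,2): δ = 117.22°  ·
  (1,3): δ = 61.50°  ·
  (1,4): δ = 10.38°  ✓
  (1,5): δ = 53.91°  ✓
  (2,3): δ = 124.28°  ·
  (2,4): δ = 52.40°  ✓
  (2,5): δ = 8.87°  ✓
  (3,4): δ = 108.12°  ·
  (3,5): δ = 64.58°  ·
  (4,5): δ = 136.46°  ·
antipodal pairs: 6

count = 6; pairs: (0,2), (0,3), (1,4), (1,5), (2,4), (2,5)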